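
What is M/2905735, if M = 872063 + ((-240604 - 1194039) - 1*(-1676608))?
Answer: 1114028/2905735 ≈ 0.38339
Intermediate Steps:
M = 1114028 (M = 872063 + (-1434643 + 1676608) = 872063 + 241965 = 1114028)
M/2905735 = 1114028/2905735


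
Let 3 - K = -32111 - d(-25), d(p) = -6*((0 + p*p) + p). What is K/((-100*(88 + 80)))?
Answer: -14257/8400 ≈ -1.6973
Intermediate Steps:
d(p) = -6*p - 6*p² (d(p) = -6*((0 + p²) + p) = -6*(p² + p) = -6*(p + p²) = -6*p - 6*p²)
K = 28514 (K = 3 - (-32111 - (-6)*(-25)*(1 - 25)) = 3 - (-32111 - (-6)*(-25)*(-24)) = 3 - (-32111 - 1*(-3600)) = 3 - (-32111 + 3600) = 3 - 1*(-28511) = 3 + 28511 = 28514)
K/((-100*(88 + 80))) = 28514/((-100*(88 + 80))) = 28514/((-100*168)) = 28514/(-16800) = 28514*(-1/16800) = -14257/8400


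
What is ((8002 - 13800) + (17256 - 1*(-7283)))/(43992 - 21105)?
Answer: 6247/7629 ≈ 0.81885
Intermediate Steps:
((8002 - 13800) + (17256 - 1*(-7283)))/(43992 - 21105) = (-5798 + (17256 + 7283))/22887 = (-5798 + 24539)*(1/22887) = 18741*(1/22887) = 6247/7629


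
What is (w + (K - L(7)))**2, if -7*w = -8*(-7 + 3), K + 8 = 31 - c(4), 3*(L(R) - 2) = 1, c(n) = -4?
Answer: 178084/441 ≈ 403.82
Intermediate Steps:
L(R) = 7/3 (L(R) = 2 + (1/3)*1 = 2 + 1/3 = 7/3)
K = 27 (K = -8 + (31 - 1*(-4)) = -8 + (31 + 4) = -8 + 35 = 27)
w = -32/7 (w = -(-8)*(-7 + 3)/7 = -(-8)*(-4)/7 = -1/7*32 = -32/7 ≈ -4.5714)
(w + (K - L(7)))**2 = (-32/7 + (27 - 1*7/3))**2 = (-32/7 + (27 - 7/3))**2 = (-32/7 + 74/3)**2 = (422/21)**2 = 178084/441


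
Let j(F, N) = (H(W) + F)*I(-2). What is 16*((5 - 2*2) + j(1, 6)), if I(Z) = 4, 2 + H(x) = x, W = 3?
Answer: 144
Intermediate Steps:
H(x) = -2 + x
j(F, N) = 4 + 4*F (j(F, N) = ((-2 + 3) + F)*4 = (1 + F)*4 = 4 + 4*F)
16*((5 - 2*2) + j(1, 6)) = 16*((5 - 2*2) + (4 + 4*1)) = 16*((5 - 4) + (4 + 4)) = 16*(1 + 8) = 16*9 = 144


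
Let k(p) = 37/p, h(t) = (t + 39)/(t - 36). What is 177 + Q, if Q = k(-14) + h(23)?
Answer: 30865/182 ≈ 169.59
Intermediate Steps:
h(t) = (39 + t)/(-36 + t)
Q = -1349/182 (Q = 37/(-14) + (39 + 23)/(-36 + 23) = 37*(-1/14) + 62/(-13) = -37/14 - 1/13*62 = -37/14 - 62/13 = -1349/182 ≈ -7.4121)
177 + Q = 177 - 1349/182 = 30865/182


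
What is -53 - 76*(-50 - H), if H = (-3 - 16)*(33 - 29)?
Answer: -2029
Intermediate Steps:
H = -76 (H = -19*4 = -76)
-53 - 76*(-50 - H) = -53 - 76*(-50 - 1*(-76)) = -53 - 76*(-50 + 76) = -53 - 76*26 = -53 - 1976 = -2029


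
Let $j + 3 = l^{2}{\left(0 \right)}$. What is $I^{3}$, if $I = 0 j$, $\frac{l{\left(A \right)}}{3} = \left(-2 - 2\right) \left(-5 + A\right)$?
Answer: $0$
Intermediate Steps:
$l{\left(A \right)} = 60 - 12 A$ ($l{\left(A \right)} = 3 \left(-2 - 2\right) \left(-5 + A\right) = 3 \left(- 4 \left(-5 + A\right)\right) = 3 \left(20 - 4 A\right) = 60 - 12 A$)
$j = 3597$ ($j = -3 + \left(60 - 0\right)^{2} = -3 + \left(60 + 0\right)^{2} = -3 + 60^{2} = -3 + 3600 = 3597$)
$I = 0$ ($I = 0 \cdot 3597 = 0$)
$I^{3} = 0^{3} = 0$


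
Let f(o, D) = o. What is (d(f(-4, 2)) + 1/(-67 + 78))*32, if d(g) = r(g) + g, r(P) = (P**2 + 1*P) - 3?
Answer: 1792/11 ≈ 162.91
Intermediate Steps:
r(P) = -3 + P + P**2 (r(P) = (P**2 + P) - 3 = (P + P**2) - 3 = -3 + P + P**2)
d(g) = -3 + g**2 + 2*g (d(g) = (-3 + g + g**2) + g = -3 + g**2 + 2*g)
(d(f(-4, 2)) + 1/(-67 + 78))*32 = ((-3 + (-4)**2 + 2*(-4)) + 1/(-67 + 78))*32 = ((-3 + 16 - 8) + 1/11)*32 = (5 + 1/11)*32 = (56/11)*32 = 1792/11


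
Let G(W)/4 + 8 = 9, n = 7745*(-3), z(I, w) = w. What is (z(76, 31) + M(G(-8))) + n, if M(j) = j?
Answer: -23200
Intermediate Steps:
n = -23235
G(W) = 4 (G(W) = -32 + 4*9 = -32 + 36 = 4)
(z(76, 31) + M(G(-8))) + n = (31 + 4) - 23235 = 35 - 23235 = -23200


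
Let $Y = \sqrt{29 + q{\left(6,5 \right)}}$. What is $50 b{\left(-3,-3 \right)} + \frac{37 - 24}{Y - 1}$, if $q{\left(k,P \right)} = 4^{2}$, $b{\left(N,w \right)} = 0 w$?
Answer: $\frac{13}{44} + \frac{39 \sqrt{5}}{44} \approx 2.2774$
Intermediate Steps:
$b{\left(N,w \right)} = 0$
$q{\left(k,P \right)} = 16$
$Y = 3 \sqrt{5}$ ($Y = \sqrt{29 + 16} = \sqrt{45} = 3 \sqrt{5} \approx 6.7082$)
$50 b{\left(-3,-3 \right)} + \frac{37 - 24}{Y - 1} = 50 \cdot 0 + \frac{37 - 24}{3 \sqrt{5} - 1} = 0 + \frac{13}{-1 + 3 \sqrt{5}} = \frac{13}{-1 + 3 \sqrt{5}}$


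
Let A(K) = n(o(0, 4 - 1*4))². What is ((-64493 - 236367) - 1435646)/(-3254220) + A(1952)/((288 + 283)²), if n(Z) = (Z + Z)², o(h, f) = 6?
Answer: 316825829333/530504571510 ≈ 0.59722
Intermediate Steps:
n(Z) = 4*Z² (n(Z) = (2*Z)² = 4*Z²)
A(K) = 20736 (A(K) = (4*6²)² = (4*36)² = 144² = 20736)
((-64493 - 236367) - 1435646)/(-3254220) + A(1952)/((288 + 283)²) = ((-64493 - 236367) - 1435646)/(-3254220) + 20736/((288 + 283)²) = (-300860 - 1435646)*(-1/3254220) + 20736/(571²) = -1736506*(-1/3254220) + 20736/326041 = 868253/1627110 + 20736*(1/326041) = 868253/1627110 + 20736/326041 = 316825829333/530504571510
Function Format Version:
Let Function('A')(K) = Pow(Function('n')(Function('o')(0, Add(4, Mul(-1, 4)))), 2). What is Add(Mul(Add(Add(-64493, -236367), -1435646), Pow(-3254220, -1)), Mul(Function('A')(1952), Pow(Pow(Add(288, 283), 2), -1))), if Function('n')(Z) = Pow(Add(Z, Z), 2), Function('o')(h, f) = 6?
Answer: Rational(316825829333, 530504571510) ≈ 0.59722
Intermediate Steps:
Function('n')(Z) = Mul(4, Pow(Z, 2)) (Function('n')(Z) = Pow(Mul(2, Z), 2) = Mul(4, Pow(Z, 2)))
Function('A')(K) = 20736 (Function('A')(K) = Pow(Mul(4, Pow(6, 2)), 2) = Pow(Mul(4, 36), 2) = Pow(144, 2) = 20736)
Add(Mul(Add(Add(-64493, -236367), -1435646), Pow(-3254220, -1)), Mul(Function('A')(1952), Pow(Pow(Add(288, 283), 2), -1))) = Add(Mul(Add(Add(-64493, -236367), -1435646), Pow(-3254220, -1)), Mul(20736, Pow(Pow(Add(288, 283), 2), -1))) = Add(Mul(Add(-300860, -1435646), Rational(-1, 3254220)), Mul(20736, Pow(Pow(571, 2), -1))) = Add(Mul(-1736506, Rational(-1, 3254220)), Mul(20736, Pow(326041, -1))) = Add(Rational(868253, 1627110), Mul(20736, Rational(1, 326041))) = Add(Rational(868253, 1627110), Rational(20736, 326041)) = Rational(316825829333, 530504571510)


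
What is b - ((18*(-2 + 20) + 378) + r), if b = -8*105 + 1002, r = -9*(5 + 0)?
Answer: -495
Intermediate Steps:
r = -45 (r = -9*5 = -45)
b = 162 (b = -840 + 1002 = 162)
b - ((18*(-2 + 20) + 378) + r) = 162 - ((18*(-2 + 20) + 378) - 45) = 162 - ((18*18 + 378) - 45) = 162 - ((324 + 378) - 45) = 162 - (702 - 45) = 162 - 1*657 = 162 - 657 = -495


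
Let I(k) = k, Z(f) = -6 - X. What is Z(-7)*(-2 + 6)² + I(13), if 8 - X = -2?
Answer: -243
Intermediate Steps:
X = 10 (X = 8 - 1*(-2) = 8 + 2 = 10)
Z(f) = -16 (Z(f) = -6 - 1*10 = -6 - 10 = -16)
Z(-7)*(-2 + 6)² + I(13) = -16*(-2 + 6)² + 13 = -16*4² + 13 = -16*16 + 13 = -256 + 13 = -243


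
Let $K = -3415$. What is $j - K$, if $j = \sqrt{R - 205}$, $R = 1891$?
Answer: $3415 + \sqrt{1686} \approx 3456.1$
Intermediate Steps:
$j = \sqrt{1686}$ ($j = \sqrt{1891 - 205} = \sqrt{1686} \approx 41.061$)
$j - K = \sqrt{1686} - -3415 = \sqrt{1686} + 3415 = 3415 + \sqrt{1686}$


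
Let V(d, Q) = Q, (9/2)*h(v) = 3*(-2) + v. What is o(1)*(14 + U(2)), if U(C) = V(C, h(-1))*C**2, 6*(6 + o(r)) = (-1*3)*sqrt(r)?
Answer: -455/9 ≈ -50.556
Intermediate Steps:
h(v) = -4/3 + 2*v/9 (h(v) = 2*(3*(-2) + v)/9 = 2*(-6 + v)/9 = -4/3 + 2*v/9)
o(r) = -6 - sqrt(r)/2 (o(r) = -6 + ((-1*3)*sqrt(r))/6 = -6 + (-3*sqrt(r))/6 = -6 - sqrt(r)/2)
U(C) = -14*C**2/9 (U(C) = (-4/3 + (2/9)*(-1))*C**2 = (-4/3 - 2/9)*C**2 = -14*C**2/9)
o(1)*(14 + U(2)) = (-6 - sqrt(1)/2)*(14 - 14/9*2**2) = (-6 - 1/2*1)*(14 - 14/9*4) = (-6 - 1/2)*(14 - 56/9) = -13/2*70/9 = -455/9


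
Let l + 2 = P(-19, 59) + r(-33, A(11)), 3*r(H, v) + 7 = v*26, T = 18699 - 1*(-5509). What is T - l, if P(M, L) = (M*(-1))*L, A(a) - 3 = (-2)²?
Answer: 69092/3 ≈ 23031.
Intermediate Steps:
A(a) = 7 (A(a) = 3 + (-2)² = 3 + 4 = 7)
P(M, L) = -L*M (P(M, L) = (-M)*L = -L*M)
T = 24208 (T = 18699 + 5509 = 24208)
r(H, v) = -7/3 + 26*v/3 (r(H, v) = -7/3 + (v*26)/3 = -7/3 + (26*v)/3 = -7/3 + 26*v/3)
l = 3532/3 (l = -2 + (-1*59*(-19) + (-7/3 + (26/3)*7)) = -2 + (1121 + (-7/3 + 182/3)) = -2 + (1121 + 175/3) = -2 + 3538/3 = 3532/3 ≈ 1177.3)
T - l = 24208 - 1*3532/3 = 24208 - 3532/3 = 69092/3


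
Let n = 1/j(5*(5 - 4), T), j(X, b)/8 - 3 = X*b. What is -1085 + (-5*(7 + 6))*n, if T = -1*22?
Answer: -928695/856 ≈ -1084.9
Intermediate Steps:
T = -22
j(X, b) = 24 + 8*X*b (j(X, b) = 24 + 8*(X*b) = 24 + 8*X*b)
n = -1/856 (n = 1/(24 + 8*(5*(5 - 4))*(-22)) = 1/(24 + 8*(5*1)*(-22)) = 1/(24 + 8*5*(-22)) = 1/(24 - 880) = 1/(-856) = -1/856 ≈ -0.0011682)
-1085 + (-5*(7 + 6))*n = -1085 - 5*(7 + 6)*(-1/856) = -1085 - 5*13*(-1/856) = -1085 - 65*(-1/856) = -1085 + 65/856 = -928695/856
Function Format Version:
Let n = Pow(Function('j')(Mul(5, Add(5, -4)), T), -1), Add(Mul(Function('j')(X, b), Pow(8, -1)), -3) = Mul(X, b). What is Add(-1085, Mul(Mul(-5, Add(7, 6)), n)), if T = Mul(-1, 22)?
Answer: Rational(-928695, 856) ≈ -1084.9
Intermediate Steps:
T = -22
Function('j')(X, b) = Add(24, Mul(8, X, b)) (Function('j')(X, b) = Add(24, Mul(8, Mul(X, b))) = Add(24, Mul(8, X, b)))
n = Rational(-1, 856) (n = Pow(Add(24, Mul(8, Mul(5, Add(5, -4)), -22)), -1) = Pow(Add(24, Mul(8, Mul(5, 1), -22)), -1) = Pow(Add(24, Mul(8, 5, -22)), -1) = Pow(Add(24, -880), -1) = Pow(-856, -1) = Rational(-1, 856) ≈ -0.0011682)
Add(-1085, Mul(Mul(-5, Add(7, 6)), n)) = Add(-1085, Mul(Mul(-5, Add(7, 6)), Rational(-1, 856))) = Add(-1085, Mul(Mul(-5, 13), Rational(-1, 856))) = Add(-1085, Mul(-65, Rational(-1, 856))) = Add(-1085, Rational(65, 856)) = Rational(-928695, 856)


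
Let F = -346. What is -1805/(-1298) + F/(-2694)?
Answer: 2655889/1748406 ≈ 1.5190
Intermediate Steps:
-1805/(-1298) + F/(-2694) = -1805/(-1298) - 346/(-2694) = -1805*(-1/1298) - 346*(-1/2694) = 1805/1298 + 173/1347 = 2655889/1748406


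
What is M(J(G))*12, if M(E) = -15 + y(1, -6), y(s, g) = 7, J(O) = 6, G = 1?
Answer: -96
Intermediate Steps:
M(E) = -8 (M(E) = -15 + 7 = -8)
M(J(G))*12 = -8*12 = -96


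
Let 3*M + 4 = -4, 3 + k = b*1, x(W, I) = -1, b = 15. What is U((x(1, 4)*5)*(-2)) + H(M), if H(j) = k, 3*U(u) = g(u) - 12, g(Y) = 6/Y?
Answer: 41/5 ≈ 8.2000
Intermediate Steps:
U(u) = -4 + 2/u (U(u) = (6/u - 12)/3 = (-12 + 6/u)/3 = -4 + 2/u)
k = 12 (k = -3 + 15*1 = -3 + 15 = 12)
M = -8/3 (M = -4/3 + (⅓)*(-4) = -4/3 - 4/3 = -8/3 ≈ -2.6667)
H(j) = 12
U((x(1, 4)*5)*(-2)) + H(M) = (-4 + 2/((-1*5*(-2)))) + 12 = (-4 + 2/((-5*(-2)))) + 12 = (-4 + 2/10) + 12 = (-4 + 2*(⅒)) + 12 = (-4 + ⅕) + 12 = -19/5 + 12 = 41/5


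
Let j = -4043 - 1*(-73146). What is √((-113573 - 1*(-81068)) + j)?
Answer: √36598 ≈ 191.31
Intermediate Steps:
j = 69103 (j = -4043 + 73146 = 69103)
√((-113573 - 1*(-81068)) + j) = √((-113573 - 1*(-81068)) + 69103) = √((-113573 + 81068) + 69103) = √(-32505 + 69103) = √36598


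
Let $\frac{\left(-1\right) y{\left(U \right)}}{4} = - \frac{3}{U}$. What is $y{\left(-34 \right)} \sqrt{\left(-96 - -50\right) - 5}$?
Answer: $- \frac{6 i \sqrt{51}}{17} \approx - 2.5205 i$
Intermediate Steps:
$y{\left(U \right)} = \frac{12}{U}$ ($y{\left(U \right)} = - 4 \left(- \frac{3}{U}\right) = \frac{12}{U}$)
$y{\left(-34 \right)} \sqrt{\left(-96 - -50\right) - 5} = \frac{12}{-34} \sqrt{\left(-96 - -50\right) - 5} = 12 \left(- \frac{1}{34}\right) \sqrt{\left(-96 + 50\right) - 5} = - \frac{6 \sqrt{-46 - 5}}{17} = - \frac{6 \sqrt{-51}}{17} = - \frac{6 i \sqrt{51}}{17}$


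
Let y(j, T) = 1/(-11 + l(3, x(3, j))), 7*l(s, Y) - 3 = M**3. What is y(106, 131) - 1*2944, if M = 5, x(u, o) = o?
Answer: -150137/51 ≈ -2943.9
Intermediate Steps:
l(s, Y) = 128/7 (l(s, Y) = 3/7 + (1/7)*5**3 = 3/7 + (1/7)*125 = 3/7 + 125/7 = 128/7)
y(j, T) = 7/51 (y(j, T) = 1/(-11 + 128/7) = 1/(51/7) = 7/51)
y(106, 131) - 1*2944 = 7/51 - 1*2944 = 7/51 - 2944 = -150137/51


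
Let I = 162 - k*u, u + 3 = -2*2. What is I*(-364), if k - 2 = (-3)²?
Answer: -86996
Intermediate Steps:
k = 11 (k = 2 + (-3)² = 2 + 9 = 11)
u = -7 (u = -3 - 2*2 = -3 - 4 = -7)
I = 239 (I = 162 - 11*(-7) = 162 - 1*(-77) = 162 + 77 = 239)
I*(-364) = 239*(-364) = -86996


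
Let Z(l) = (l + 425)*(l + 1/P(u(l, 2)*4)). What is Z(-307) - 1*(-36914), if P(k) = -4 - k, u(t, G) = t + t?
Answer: 843547/1226 ≈ 688.05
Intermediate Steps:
u(t, G) = 2*t
Z(l) = (425 + l)*(l + 1/(-4 - 8*l)) (Z(l) = (l + 425)*(l + 1/(-4 - 2*l*4)) = (425 + l)*(l + 1/(-4 - 8*l)))
Z(-307) - 1*(-36914) = (-425 - 1*(-307) + 4*(-307)*(1 + 2*(-307))*(425 - 307))/(4*(1 + 2*(-307))) - 1*(-36914) = (-425 + 307 + 4*(-307)*(1 - 614)*118)/(4*(1 - 614)) + 36914 = (¼)*(-425 + 307 + 4*(-307)*(-613)*118)/(-613) + 36914 = (¼)*(-1/613)*(-425 + 307 + 88826152) + 36914 = (¼)*(-1/613)*88826034 + 36914 = -44413017/1226 + 36914 = 843547/1226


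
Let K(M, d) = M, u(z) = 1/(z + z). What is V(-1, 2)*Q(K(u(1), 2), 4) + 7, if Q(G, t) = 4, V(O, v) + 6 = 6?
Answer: 7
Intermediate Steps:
V(O, v) = 0 (V(O, v) = -6 + 6 = 0)
u(z) = 1/(2*z)
V(-1, 2)*Q(K(u(1), 2), 4) + 7 = 0*4 + 7 = 0 + 7 = 7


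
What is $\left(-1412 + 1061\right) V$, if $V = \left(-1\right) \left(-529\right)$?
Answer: $-185679$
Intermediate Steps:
$V = 529$
$\left(-1412 + 1061\right) V = \left(-1412 + 1061\right) 529 = \left(-351\right) 529 = -185679$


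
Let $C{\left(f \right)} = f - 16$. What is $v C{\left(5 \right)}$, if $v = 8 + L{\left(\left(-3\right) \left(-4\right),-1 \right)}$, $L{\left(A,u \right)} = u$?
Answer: $-77$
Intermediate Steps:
$C{\left(f \right)} = -16 + f$ ($C{\left(f \right)} = f - 16 = -16 + f$)
$v = 7$ ($v = 8 - 1 = 7$)
$v C{\left(5 \right)} = 7 \left(-16 + 5\right) = 7 \left(-11\right) = -77$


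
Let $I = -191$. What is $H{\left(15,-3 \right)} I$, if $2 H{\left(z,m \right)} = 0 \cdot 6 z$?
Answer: $0$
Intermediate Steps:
$H{\left(z,m \right)} = 0$ ($H{\left(z,m \right)} = \frac{0 \cdot 6 z}{2} = \frac{0 z}{2} = \frac{1}{2} \cdot 0 = 0$)
$H{\left(15,-3 \right)} I = 0 \left(-191\right) = 0$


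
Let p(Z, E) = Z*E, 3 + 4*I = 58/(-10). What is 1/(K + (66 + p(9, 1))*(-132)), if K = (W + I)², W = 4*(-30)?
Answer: 25/125821 ≈ 0.00019869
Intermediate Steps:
I = -11/5 (I = -¾ + (58/(-10))/4 = -¾ + (58*(-⅒))/4 = -¾ + (¼)*(-29/5) = -¾ - 29/20 = -11/5 ≈ -2.2000)
p(Z, E) = E*Z
W = -120
K = 373321/25 (K = (-120 - 11/5)² = (-611/5)² = 373321/25 ≈ 14933.)
1/(K + (66 + p(9, 1))*(-132)) = 1/(373321/25 + (66 + 1*9)*(-132)) = 1/(373321/25 + (66 + 9)*(-132)) = 1/(373321/25 + 75*(-132)) = 1/(373321/25 - 9900) = 1/(125821/25) = 25/125821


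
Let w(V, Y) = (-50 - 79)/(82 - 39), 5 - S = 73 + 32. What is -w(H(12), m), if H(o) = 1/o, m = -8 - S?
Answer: 3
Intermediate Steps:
S = -100 (S = 5 - (73 + 32) = 5 - 1*105 = 5 - 105 = -100)
m = 92 (m = -8 - 1*(-100) = -8 + 100 = 92)
w(V, Y) = -3 (w(V, Y) = -129/43 = -129*1/43 = -3)
-w(H(12), m) = -1*(-3) = 3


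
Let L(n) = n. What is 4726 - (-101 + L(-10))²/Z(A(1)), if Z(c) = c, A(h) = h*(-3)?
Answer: 8833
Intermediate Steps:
A(h) = -3*h
4726 - (-101 + L(-10))²/Z(A(1)) = 4726 - (-101 - 10)²/((-3*1)) = 4726 - (-111)²/(-3) = 4726 - 12321*(-1)/3 = 4726 - 1*(-4107) = 4726 + 4107 = 8833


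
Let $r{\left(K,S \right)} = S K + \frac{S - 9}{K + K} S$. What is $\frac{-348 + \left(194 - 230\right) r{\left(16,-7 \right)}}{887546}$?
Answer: $\frac{1779}{443773} \approx 0.0040088$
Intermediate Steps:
$r{\left(K,S \right)} = K S + \frac{S \left(-9 + S\right)}{2 K}$ ($r{\left(K,S \right)} = K S + \frac{-9 + S}{2 K} S = K S + \frac{S \left(-9 + S\right)}{2 K}$)
$\frac{-348 + \left(194 - 230\right) r{\left(16,-7 \right)}}{887546} = \frac{-348 + \left(194 - 230\right) \frac{1}{2} \left(-7\right) \frac{1}{16} \left(-9 - 7 + 2 \cdot 16^{2}\right)}{887546} = \left(-348 + \left(194 - 230\right) \frac{1}{2} \left(-7\right) \frac{1}{16} \left(-9 - 7 + 2 \cdot 256\right)\right) \frac{1}{887546} = \left(-348 - 36 \cdot \frac{1}{2} \left(-7\right) \frac{1}{16} \left(-9 - 7 + 512\right)\right) \frac{1}{887546} = \left(-348 - 36 \cdot \frac{1}{2} \left(-7\right) \frac{1}{16} \cdot 496\right) \frac{1}{887546} = \left(-348 - -3906\right) \frac{1}{887546} = \left(-348 + 3906\right) \frac{1}{887546} = 3558 \cdot \frac{1}{887546} = \frac{1779}{443773}$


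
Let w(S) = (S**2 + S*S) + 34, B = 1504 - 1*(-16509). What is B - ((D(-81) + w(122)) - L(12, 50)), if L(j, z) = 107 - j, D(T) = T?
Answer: -11613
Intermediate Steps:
B = 18013 (B = 1504 + 16509 = 18013)
w(S) = 34 + 2*S**2 (w(S) = (S**2 + S**2) + 34 = 2*S**2 + 34 = 34 + 2*S**2)
B - ((D(-81) + w(122)) - L(12, 50)) = 18013 - ((-81 + (34 + 2*122**2)) - (107 - 1*12)) = 18013 - ((-81 + (34 + 2*14884)) - (107 - 12)) = 18013 - ((-81 + (34 + 29768)) - 1*95) = 18013 - ((-81 + 29802) - 95) = 18013 - (29721 - 95) = 18013 - 1*29626 = 18013 - 29626 = -11613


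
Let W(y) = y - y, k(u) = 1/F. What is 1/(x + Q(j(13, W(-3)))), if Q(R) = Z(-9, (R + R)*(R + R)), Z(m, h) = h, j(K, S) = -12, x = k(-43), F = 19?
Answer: 19/10945 ≈ 0.0017360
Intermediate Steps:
k(u) = 1/19
x = 1/19 ≈ 0.052632
W(y) = 0
Q(R) = 4*R² (Q(R) = (R + R)*(R + R) = (2*R)*(2*R) = 4*R²)
1/(x + Q(j(13, W(-3)))) = 1/(1/19 + 4*(-12)²) = 1/(1/19 + 4*144) = 1/(1/19 + 576) = 1/(10945/19) = 19/10945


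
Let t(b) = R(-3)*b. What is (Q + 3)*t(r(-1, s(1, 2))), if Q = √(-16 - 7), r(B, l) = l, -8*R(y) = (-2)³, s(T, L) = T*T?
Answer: 3 + I*√23 ≈ 3.0 + 4.7958*I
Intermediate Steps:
s(T, L) = T²
R(y) = 1 (R(y) = -⅛*(-2)³ = -⅛*(-8) = 1)
Q = I*√23 (Q = √(-23) = I*√23 ≈ 4.7958*I)
t(b) = b (t(b) = 1*b = b)
(Q + 3)*t(r(-1, s(1, 2))) = (I*√23 + 3)*1² = (3 + I*√23)*1 = 3 + I*√23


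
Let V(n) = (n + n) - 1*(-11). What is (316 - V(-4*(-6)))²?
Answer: 66049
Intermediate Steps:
V(n) = 11 + 2*n (V(n) = 2*n + 11 = 11 + 2*n)
(316 - V(-4*(-6)))² = (316 - (11 + 2*(-4*(-6))))² = (316 - (11 + 2*24))² = (316 - (11 + 48))² = (316 - 1*59)² = (316 - 59)² = 257² = 66049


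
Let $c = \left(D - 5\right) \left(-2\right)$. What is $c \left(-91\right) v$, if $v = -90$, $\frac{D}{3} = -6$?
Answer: $376740$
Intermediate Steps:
$D = -18$ ($D = 3 \left(-6\right) = -18$)
$c = 46$ ($c = \left(-18 - 5\right) \left(-2\right) = \left(-23\right) \left(-2\right) = 46$)
$c \left(-91\right) v = 46 \left(-91\right) \left(-90\right) = \left(-4186\right) \left(-90\right) = 376740$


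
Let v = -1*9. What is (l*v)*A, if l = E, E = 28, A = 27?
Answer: -6804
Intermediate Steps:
l = 28
v = -9
(l*v)*A = (28*(-9))*27 = -252*27 = -6804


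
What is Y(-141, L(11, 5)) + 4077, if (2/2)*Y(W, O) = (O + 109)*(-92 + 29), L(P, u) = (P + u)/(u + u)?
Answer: -14454/5 ≈ -2890.8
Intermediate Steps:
L(P, u) = (P + u)/(2*u) (L(P, u) = (P + u)/((2*u)) = (P + u)*(1/(2*u)) = (P + u)/(2*u))
Y(W, O) = -6867 - 63*O (Y(W, O) = (O + 109)*(-92 + 29) = (109 + O)*(-63) = -6867 - 63*O)
Y(-141, L(11, 5)) + 4077 = (-6867 - 63*(11 + 5)/(2*5)) + 4077 = (-6867 - 63*16/(2*5)) + 4077 = (-6867 - 63*8/5) + 4077 = (-6867 - 504/5) + 4077 = -34839/5 + 4077 = -14454/5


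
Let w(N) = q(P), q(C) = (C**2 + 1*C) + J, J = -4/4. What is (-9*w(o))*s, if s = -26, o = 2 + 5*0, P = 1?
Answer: 234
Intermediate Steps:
o = 2 (o = 2 + 0 = 2)
J = -1 (J = -4*1/4 = -1)
q(C) = -1 + C + C**2 (q(C) = (C**2 + 1*C) - 1 = (C**2 + C) - 1 = (C + C**2) - 1 = -1 + C + C**2)
w(N) = 1 (w(N) = -1 + 1 + 1**2 = -1 + 1 + 1 = 1)
(-9*w(o))*s = -9*1*(-26) = -9*(-26) = 234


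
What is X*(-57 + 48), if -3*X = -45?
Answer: -135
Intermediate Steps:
X = 15 (X = -⅓*(-45) = 15)
X*(-57 + 48) = 15*(-57 + 48) = 15*(-9) = -135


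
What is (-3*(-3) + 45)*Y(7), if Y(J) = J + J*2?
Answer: 1134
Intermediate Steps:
Y(J) = 3*J (Y(J) = J + 2*J = 3*J)
(-3*(-3) + 45)*Y(7) = (-3*(-3) + 45)*(3*7) = (9 + 45)*21 = 54*21 = 1134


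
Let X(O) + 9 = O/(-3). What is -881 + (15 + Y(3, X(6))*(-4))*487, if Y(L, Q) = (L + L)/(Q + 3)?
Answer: 7885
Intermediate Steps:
X(O) = -9 - O/3 (X(O) = -9 + O/(-3) = -9 + O*(-⅓) = -9 - O/3)
Y(L, Q) = 2*L/(3 + Q) (Y(L, Q) = (2*L)/(3 + Q) = 2*L/(3 + Q))
-881 + (15 + Y(3, X(6))*(-4))*487 = -881 + (15 + (2*3/(3 + (-9 - ⅓*6)))*(-4))*487 = -881 + (15 + (2*3/(3 + (-9 - 2)))*(-4))*487 = -881 + (15 + (2*3/(3 - 11))*(-4))*487 = -881 + (15 + (2*3/(-8))*(-4))*487 = -881 + (15 + (2*3*(-⅛))*(-4))*487 = -881 + (15 - ¾*(-4))*487 = -881 + (15 + 3)*487 = -881 + 18*487 = -881 + 8766 = 7885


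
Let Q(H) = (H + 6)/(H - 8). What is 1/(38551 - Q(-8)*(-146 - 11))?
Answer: 8/308565 ≈ 2.5926e-5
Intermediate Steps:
Q(H) = (6 + H)/(-8 + H)
1/(38551 - Q(-8)*(-146 - 11)) = 1/(38551 - (6 - 8)/(-8 - 8)*(-146 - 11)) = 1/(38551 - -2/(-16)*(-157)) = 1/(38551 - (-1/16*(-2))*(-157)) = 1/(38551 - (-157)/8) = 1/(38551 - 1*(-157/8)) = 1/(38551 + 157/8) = 1/(308565/8) = 8/308565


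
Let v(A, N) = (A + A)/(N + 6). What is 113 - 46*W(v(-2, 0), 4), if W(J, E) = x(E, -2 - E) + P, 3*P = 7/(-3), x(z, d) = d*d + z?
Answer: -15221/9 ≈ -1691.2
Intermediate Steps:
x(z, d) = z + d² (x(z, d) = d² + z = z + d²)
P = -7/9 (P = (7/(-3))/3 = (7*(-⅓))/3 = (⅓)*(-7/3) = -7/9 ≈ -0.77778)
v(A, N) = 2*A/(6 + N) (v(A, N) = (2*A)/(6 + N) = 2*A/(6 + N))
W(J, E) = -7/9 + E + (-2 - E)² (W(J, E) = (E + (-2 - E)²) - 7/9 = -7/9 + E + (-2 - E)²)
113 - 46*W(v(-2, 0), 4) = 113 - 46*(29/9 + 4² + 5*4) = 113 - 46*(29/9 + 16 + 20) = 113 - 46*353/9 = 113 - 16238/9 = -15221/9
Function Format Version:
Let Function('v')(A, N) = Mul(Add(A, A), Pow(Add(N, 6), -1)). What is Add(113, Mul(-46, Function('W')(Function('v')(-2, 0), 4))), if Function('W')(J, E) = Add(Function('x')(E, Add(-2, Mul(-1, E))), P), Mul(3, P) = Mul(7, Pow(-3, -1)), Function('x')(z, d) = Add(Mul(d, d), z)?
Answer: Rational(-15221, 9) ≈ -1691.2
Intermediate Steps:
Function('x')(z, d) = Add(z, Pow(d, 2)) (Function('x')(z, d) = Add(Pow(d, 2), z) = Add(z, Pow(d, 2)))
P = Rational(-7, 9) (P = Mul(Rational(1, 3), Mul(7, Pow(-3, -1))) = Mul(Rational(1, 3), Mul(7, Rational(-1, 3))) = Mul(Rational(1, 3), Rational(-7, 3)) = Rational(-7, 9) ≈ -0.77778)
Function('v')(A, N) = Mul(2, A, Pow(Add(6, N), -1)) (Function('v')(A, N) = Mul(Mul(2, A), Pow(Add(6, N), -1)) = Mul(2, A, Pow(Add(6, N), -1)))
Function('W')(J, E) = Add(Rational(-7, 9), E, Pow(Add(-2, Mul(-1, E)), 2)) (Function('W')(J, E) = Add(Add(E, Pow(Add(-2, Mul(-1, E)), 2)), Rational(-7, 9)) = Add(Rational(-7, 9), E, Pow(Add(-2, Mul(-1, E)), 2)))
Add(113, Mul(-46, Function('W')(Function('v')(-2, 0), 4))) = Add(113, Mul(-46, Add(Rational(29, 9), Pow(4, 2), Mul(5, 4)))) = Add(113, Mul(-46, Add(Rational(29, 9), 16, 20))) = Add(113, Mul(-46, Rational(353, 9))) = Add(113, Rational(-16238, 9)) = Rational(-15221, 9)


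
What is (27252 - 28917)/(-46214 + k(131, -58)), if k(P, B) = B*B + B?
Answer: 1665/42908 ≈ 0.038804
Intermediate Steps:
k(P, B) = B + B² (k(P, B) = B² + B = B + B²)
(27252 - 28917)/(-46214 + k(131, -58)) = (27252 - 28917)/(-46214 - 58*(1 - 58)) = -1665/(-46214 - 58*(-57)) = -1665/(-46214 + 3306) = -1665/(-42908) = -1665*(-1/42908) = 1665/42908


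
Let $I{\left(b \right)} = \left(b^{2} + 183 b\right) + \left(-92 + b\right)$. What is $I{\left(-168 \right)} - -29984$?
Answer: $27204$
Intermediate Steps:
$I{\left(b \right)} = -92 + b^{2} + 184 b$
$I{\left(-168 \right)} - -29984 = \left(-92 + \left(-168\right)^{2} + 184 \left(-168\right)\right) - -29984 = \left(-92 + 28224 - 30912\right) + 29984 = -2780 + 29984 = 27204$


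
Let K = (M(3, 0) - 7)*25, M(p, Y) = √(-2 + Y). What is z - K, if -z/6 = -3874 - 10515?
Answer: 86509 - 25*I*√2 ≈ 86509.0 - 35.355*I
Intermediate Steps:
K = -175 + 25*I*√2 (K = (√(-2 + 0) - 7)*25 = (√(-2) - 7)*25 = (I*√2 - 7)*25 = (-7 + I*√2)*25 = -175 + 25*I*√2 ≈ -175.0 + 35.355*I)
z = 86334 (z = -6*(-3874 - 10515) = -6*(-14389) = 86334)
z - K = 86334 - (-175 + 25*I*√2) = 86334 + (175 - 25*I*√2) = 86509 - 25*I*√2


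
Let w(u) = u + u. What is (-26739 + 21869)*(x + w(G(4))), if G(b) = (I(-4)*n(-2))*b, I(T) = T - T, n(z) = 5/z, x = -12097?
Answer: 58912390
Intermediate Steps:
I(T) = 0
G(b) = 0 (G(b) = (0*(5/(-2)))*b = (0*(5*(-1/2)))*b = (0*(-5/2))*b = 0*b = 0)
w(u) = 2*u
(-26739 + 21869)*(x + w(G(4))) = (-26739 + 21869)*(-12097 + 2*0) = -4870*(-12097 + 0) = -4870*(-12097) = 58912390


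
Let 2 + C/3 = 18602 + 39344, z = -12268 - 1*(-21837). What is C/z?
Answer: 173832/9569 ≈ 18.166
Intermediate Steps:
z = 9569 (z = -12268 + 21837 = 9569)
C = 173832 (C = -6 + 3*(18602 + 39344) = -6 + 3*57946 = -6 + 173838 = 173832)
C/z = 173832/9569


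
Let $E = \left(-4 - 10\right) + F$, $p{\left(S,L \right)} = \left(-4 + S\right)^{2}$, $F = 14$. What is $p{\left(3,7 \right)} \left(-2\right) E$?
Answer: $0$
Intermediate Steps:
$E = 0$ ($E = \left(-4 - 10\right) + 14 = -14 + 14 = 0$)
$p{\left(3,7 \right)} \left(-2\right) E = \left(-4 + 3\right)^{2} \left(-2\right) 0 = \left(-1\right)^{2} \left(-2\right) 0 = 1 \left(-2\right) 0 = \left(-2\right) 0 = 0$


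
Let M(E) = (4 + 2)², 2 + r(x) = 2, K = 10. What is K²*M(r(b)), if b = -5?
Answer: 3600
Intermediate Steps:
r(x) = 0 (r(x) = -2 + 2 = 0)
M(E) = 36 (M(E) = 6² = 36)
K²*M(r(b)) = 10²*36 = 100*36 = 3600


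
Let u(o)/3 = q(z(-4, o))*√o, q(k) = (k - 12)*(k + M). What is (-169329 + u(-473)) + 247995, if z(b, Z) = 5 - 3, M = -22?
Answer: 78666 + 600*I*√473 ≈ 78666.0 + 13049.0*I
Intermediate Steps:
z(b, Z) = 2
q(k) = (-22 + k)*(-12 + k) (q(k) = (k - 12)*(k - 22) = (-12 + k)*(-22 + k) = (-22 + k)*(-12 + k))
u(o) = 600*√o (u(o) = 3*((264 + 2² - 34*2)*√o) = 3*((264 + 4 - 68)*√o) = 3*(200*√o) = 600*√o)
(-169329 + u(-473)) + 247995 = (-169329 + 600*√(-473)) + 247995 = (-169329 + 600*(I*√473)) + 247995 = (-169329 + 600*I*√473) + 247995 = 78666 + 600*I*√473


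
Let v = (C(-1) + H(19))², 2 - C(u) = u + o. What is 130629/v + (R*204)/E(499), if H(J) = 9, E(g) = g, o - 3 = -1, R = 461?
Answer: 74588271/49900 ≈ 1494.8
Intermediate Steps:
o = 2 (o = 3 - 1 = 2)
C(u) = -u (C(u) = 2 - (u + 2) = 2 - (2 + u) = 2 + (-2 - u) = -u)
v = 100 (v = (-1*(-1) + 9)² = (1 + 9)² = 10² = 100)
130629/v + (R*204)/E(499) = 130629/100 + (461*204)/499 = 130629*(1/100) + 94044*(1/499) = 130629/100 + 94044/499 = 74588271/49900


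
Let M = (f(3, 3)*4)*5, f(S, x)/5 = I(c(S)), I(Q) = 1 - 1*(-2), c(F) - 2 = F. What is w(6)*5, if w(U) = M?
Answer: 1500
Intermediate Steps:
c(F) = 2 + F
I(Q) = 3 (I(Q) = 1 + 2 = 3)
f(S, x) = 15 (f(S, x) = 5*3 = 15)
M = 300 (M = (15*4)*5 = 60*5 = 300)
w(U) = 300
w(6)*5 = 300*5 = 1500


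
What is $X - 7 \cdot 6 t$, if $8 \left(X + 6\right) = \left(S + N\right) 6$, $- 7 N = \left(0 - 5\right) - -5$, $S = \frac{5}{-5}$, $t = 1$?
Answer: $- \frac{195}{4} \approx -48.75$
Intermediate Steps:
$S = -1$ ($S = 5 \left(- \frac{1}{5}\right) = -1$)
$N = 0$ ($N = - \frac{\left(0 - 5\right) - -5}{7} = - \frac{\left(0 - 5\right) + 5}{7} = - \frac{-5 + 5}{7} = \left(- \frac{1}{7}\right) 0 = 0$)
$X = - \frac{27}{4}$ ($X = -6 + \frac{\left(-1 + 0\right) 6}{8} = -6 + \frac{\left(-1\right) 6}{8} = -6 + \frac{1}{8} \left(-6\right) = -6 - \frac{3}{4} = - \frac{27}{4} \approx -6.75$)
$X - 7 \cdot 6 t = - \frac{27}{4} - 7 \cdot 6 \cdot 1 = - \frac{27}{4} - 42 = - \frac{195}{4}$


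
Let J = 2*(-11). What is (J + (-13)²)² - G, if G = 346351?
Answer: -324742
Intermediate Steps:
J = -22
(J + (-13)²)² - G = (-22 + (-13)²)² - 1*346351 = (-22 + 169)² - 346351 = 147² - 346351 = 21609 - 346351 = -324742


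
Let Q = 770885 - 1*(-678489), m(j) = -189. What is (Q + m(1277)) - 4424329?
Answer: -2975144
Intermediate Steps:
Q = 1449374 (Q = 770885 + 678489 = 1449374)
(Q + m(1277)) - 4424329 = (1449374 - 189) - 4424329 = 1449185 - 4424329 = -2975144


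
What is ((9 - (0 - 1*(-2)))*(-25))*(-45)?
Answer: 7875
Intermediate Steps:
((9 - (0 - 1*(-2)))*(-25))*(-45) = ((9 - (0 + 2))*(-25))*(-45) = ((9 - 1*2)*(-25))*(-45) = ((9 - 2)*(-25))*(-45) = (7*(-25))*(-45) = -175*(-45) = 7875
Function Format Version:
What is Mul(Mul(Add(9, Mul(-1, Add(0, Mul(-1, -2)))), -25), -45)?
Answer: 7875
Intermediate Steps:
Mul(Mul(Add(9, Mul(-1, Add(0, Mul(-1, -2)))), -25), -45) = Mul(Mul(Add(9, Mul(-1, Add(0, 2))), -25), -45) = Mul(Mul(Add(9, Mul(-1, 2)), -25), -45) = Mul(Mul(Add(9, -2), -25), -45) = Mul(Mul(7, -25), -45) = Mul(-175, -45) = 7875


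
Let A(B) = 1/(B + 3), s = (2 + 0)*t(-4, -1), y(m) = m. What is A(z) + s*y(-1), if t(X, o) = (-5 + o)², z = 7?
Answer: -719/10 ≈ -71.900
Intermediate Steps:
s = 72 (s = (2 + 0)*(-5 - 1)² = 2*(-6)² = 2*36 = 72)
A(B) = 1/(3 + B)
A(z) + s*y(-1) = 1/(3 + 7) + 72*(-1) = 1/10 - 72 = ⅒ - 72 = -719/10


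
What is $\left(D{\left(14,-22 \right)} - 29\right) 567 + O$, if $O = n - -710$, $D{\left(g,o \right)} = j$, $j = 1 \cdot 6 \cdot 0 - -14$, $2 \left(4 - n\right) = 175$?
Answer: $- \frac{15757}{2} \approx -7878.5$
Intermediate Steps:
$n = - \frac{167}{2}$ ($n = 4 - \frac{175}{2} = - \frac{167}{2} \approx -83.5$)
$j = 14$ ($j = 6 \cdot 0 + 14 = 0 + 14 = 14$)
$D{\left(g,o \right)} = 14$
$O = \frac{1253}{2}$ ($O = - \frac{167}{2} - -710 = - \frac{167}{2} + 710 = \frac{1253}{2} \approx 626.5$)
$\left(D{\left(14,-22 \right)} - 29\right) 567 + O = \left(14 - 29\right) 567 + \frac{1253}{2} = \left(-15\right) 567 + \frac{1253}{2} = -8505 + \frac{1253}{2} = - \frac{15757}{2}$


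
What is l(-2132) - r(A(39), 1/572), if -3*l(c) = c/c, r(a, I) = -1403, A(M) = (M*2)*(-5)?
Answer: 4208/3 ≈ 1402.7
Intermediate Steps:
A(M) = -10*M (A(M) = (2*M)*(-5) = -10*M)
l(c) = -⅓ (l(c) = -c/(3*c) = -⅓*1 = -⅓)
l(-2132) - r(A(39), 1/572) = -⅓ - 1*(-1403) = -⅓ + 1403 = 4208/3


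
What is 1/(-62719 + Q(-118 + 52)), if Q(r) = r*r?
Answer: -1/58363 ≈ -1.7134e-5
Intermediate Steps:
Q(r) = r²
1/(-62719 + Q(-118 + 52)) = 1/(-62719 + (-118 + 52)²) = 1/(-62719 + (-66)²) = 1/(-62719 + 4356) = 1/(-58363) = -1/58363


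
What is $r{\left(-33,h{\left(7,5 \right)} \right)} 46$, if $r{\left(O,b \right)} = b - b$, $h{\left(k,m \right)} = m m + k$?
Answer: $0$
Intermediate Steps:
$h{\left(k,m \right)} = k + m^{2}$ ($h{\left(k,m \right)} = m^{2} + k = k + m^{2}$)
$r{\left(O,b \right)} = 0$
$r{\left(-33,h{\left(7,5 \right)} \right)} 46 = 0 \cdot 46 = 0$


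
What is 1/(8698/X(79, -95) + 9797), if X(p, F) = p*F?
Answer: 7505/73517787 ≈ 0.00010208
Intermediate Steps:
X(p, F) = F*p
1/(8698/X(79, -95) + 9797) = 1/(8698/((-95*79)) + 9797) = 1/(8698/(-7505) + 9797) = 1/(8698*(-1/7505) + 9797) = 1/(-8698/7505 + 9797) = 1/(73517787/7505) = 7505/73517787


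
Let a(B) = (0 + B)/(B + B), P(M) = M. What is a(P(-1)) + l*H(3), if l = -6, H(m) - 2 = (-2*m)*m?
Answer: 193/2 ≈ 96.500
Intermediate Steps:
H(m) = 2 - 2*m**2 (H(m) = 2 + (-2*m)*m = 2 - 2*m**2)
a(B) = 1/2 (a(B) = B/((2*B)) = B*(1/(2*B)) = 1/2)
a(P(-1)) + l*H(3) = 1/2 - 6*(2 - 2*3**2) = 1/2 - 6*(2 - 2*9) = 1/2 - 6*(2 - 18) = 1/2 - 6*(-16) = 1/2 + 96 = 193/2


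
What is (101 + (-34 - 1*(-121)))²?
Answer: 35344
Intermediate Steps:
(101 + (-34 - 1*(-121)))² = (101 + (-34 + 121))² = (101 + 87)² = 188² = 35344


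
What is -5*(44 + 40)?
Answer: -420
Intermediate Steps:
-5*(44 + 40) = -5*84 = -420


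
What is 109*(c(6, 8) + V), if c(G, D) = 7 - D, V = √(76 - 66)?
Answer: -109 + 109*√10 ≈ 235.69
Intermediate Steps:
V = √10 ≈ 3.1623
109*(c(6, 8) + V) = 109*((7 - 1*8) + √10) = 109*((7 - 8) + √10) = 109*(-1 + √10) = -109 + 109*√10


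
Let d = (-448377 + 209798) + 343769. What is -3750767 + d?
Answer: -3645577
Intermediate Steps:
d = 105190 (d = -238579 + 343769 = 105190)
-3750767 + d = -3750767 + 105190 = -3645577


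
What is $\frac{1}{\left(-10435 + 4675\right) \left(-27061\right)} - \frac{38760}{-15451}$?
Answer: $\frac{6041573929051}{2408368383360} \approx 2.5086$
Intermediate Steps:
$\frac{1}{\left(-10435 + 4675\right) \left(-27061\right)} - \frac{38760}{-15451} = \frac{1}{-5760} \left(- \frac{1}{27061}\right) - - \frac{38760}{15451} = \left(- \frac{1}{5760}\right) \left(- \frac{1}{27061}\right) + \frac{38760}{15451} = \frac{1}{155871360} + \frac{38760}{15451} = \frac{6041573929051}{2408368383360}$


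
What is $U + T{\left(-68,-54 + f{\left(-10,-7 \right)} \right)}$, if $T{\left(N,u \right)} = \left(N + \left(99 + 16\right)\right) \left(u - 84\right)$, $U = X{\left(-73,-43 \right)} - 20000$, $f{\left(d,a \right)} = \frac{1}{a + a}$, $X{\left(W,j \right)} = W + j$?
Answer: $- \frac{372475}{14} \approx -26605.0$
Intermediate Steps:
$f{\left(d,a \right)} = \frac{1}{2 a}$
$U = -20116$ ($U = \left(-73 - 43\right) - 20000 = -116 - 20000 = -20116$)
$T{\left(N,u \right)} = \left(-84 + u\right) \left(115 + N\right)$ ($T{\left(N,u \right)} = \left(N + 115\right) \left(-84 + u\right) = \left(115 + N\right) \left(-84 + u\right) = \left(-84 + u\right) \left(115 + N\right)$)
$U + T{\left(-68,-54 + f{\left(-10,-7 \right)} \right)} = -20116 - \left(3948 - 47 \left(-54 + \frac{1}{2 \left(-7\right)}\right)\right) = -20116 + \left(-9660 + 5712 + 115 \left(-54 + \frac{1}{2} \left(- \frac{1}{7}\right)\right) - 68 \left(-54 + \frac{1}{2} \left(- \frac{1}{7}\right)\right)\right) = -20116 + \left(-9660 + 5712 + 115 \left(-54 - \frac{1}{14}\right) - 68 \left(-54 - \frac{1}{14}\right)\right) = -20116 + \left(-9660 + 5712 + 115 \left(- \frac{757}{14}\right) - - \frac{25738}{7}\right) = -20116 + \left(-9660 + 5712 - \frac{87055}{14} + \frac{25738}{7}\right) = -20116 - \frac{90851}{14} = - \frac{372475}{14}$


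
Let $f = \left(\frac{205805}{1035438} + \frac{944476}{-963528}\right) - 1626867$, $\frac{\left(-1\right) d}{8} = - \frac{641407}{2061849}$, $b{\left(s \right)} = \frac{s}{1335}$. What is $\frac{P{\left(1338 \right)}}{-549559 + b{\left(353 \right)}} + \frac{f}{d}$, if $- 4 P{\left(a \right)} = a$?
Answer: $- \frac{4262559472497689408577625289713}{6520561857691240415415008} \approx -6.5371 \cdot 10^{5}$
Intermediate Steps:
$b{\left(s \right)} = \frac{s}{1335}$ ($b{\left(s \right)} = s \frac{1}{1335} = \frac{s}{1335}$)
$P{\left(a \right)} = - \frac{a}{4}$
$d = \frac{5131256}{2061849}$ ($d = - 8 \left(- \frac{641407}{2061849}\right) = - 8 \left(\left(-641407\right) \frac{1}{2061849}\right) = \left(-8\right) \left(- \frac{641407}{2061849}\right) = \frac{5131256}{2061849} \approx 2.4887$)
$f = - \frac{33814226711162257}{20784864693}$ ($f = \left(205805 \cdot \frac{1}{1035438} + 944476 \left(- \frac{1}{963528}\right)\right) - 1626867 = \left(\frac{205805}{1035438} - \frac{236119}{240882}\right) - 1626867 = - \frac{16242655426}{20784864693} - 1626867 = - \frac{33814226711162257}{20784864693} \approx -1.6269 \cdot 10^{6}$)
$\frac{P{\left(1338 \right)}}{-549559 + b{\left(353 \right)}} + \frac{f}{d} = \frac{\left(- \frac{1}{4}\right) 1338}{-549559 + \frac{1}{1335} \cdot 353} - \frac{33814226711162257}{20784864693 \cdot \frac{5131256}{2061849}} = - \frac{669}{2 \left(-549559 + \frac{353}{1335}\right)} - \frac{23239943176727729477731}{35550820555048136} = - \frac{669}{2 \left(- \frac{733660912}{1335}\right)} - \frac{23239943176727729477731}{35550820555048136} = \left(- \frac{669}{2}\right) \left(- \frac{1335}{733660912}\right) - \frac{23239943176727729477731}{35550820555048136} = \frac{893115}{1467321824} - \frac{23239943176727729477731}{35550820555048136} = - \frac{4262559472497689408577625289713}{6520561857691240415415008}$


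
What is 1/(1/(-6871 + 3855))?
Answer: -3016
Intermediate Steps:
1/(1/(-6871 + 3855)) = 1/(1/(-3016)) = 1/(-1/3016) = -3016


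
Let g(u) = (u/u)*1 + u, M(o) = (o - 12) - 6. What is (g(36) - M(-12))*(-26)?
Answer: -1742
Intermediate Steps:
M(o) = -18 + o (M(o) = (-12 + o) - 6 = -18 + o)
g(u) = 1 + u (g(u) = 1*1 + u = 1 + u)
(g(36) - M(-12))*(-26) = ((1 + 36) - (-18 - 12))*(-26) = (37 - 1*(-30))*(-26) = (37 + 30)*(-26) = 67*(-26) = -1742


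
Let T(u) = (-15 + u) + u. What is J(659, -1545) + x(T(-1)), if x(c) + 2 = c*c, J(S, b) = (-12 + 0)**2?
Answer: 431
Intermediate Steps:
J(S, b) = 144 (J(S, b) = (-12)**2 = 144)
T(u) = -15 + 2*u
x(c) = -2 + c**2 (x(c) = -2 + c*c = -2 + c**2)
J(659, -1545) + x(T(-1)) = 144 + (-2 + (-15 + 2*(-1))**2) = 144 + (-2 + (-15 - 2)**2) = 144 + (-2 + (-17)**2) = 144 + (-2 + 289) = 144 + 287 = 431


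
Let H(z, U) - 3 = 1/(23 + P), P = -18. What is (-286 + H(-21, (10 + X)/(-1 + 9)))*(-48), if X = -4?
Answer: 67872/5 ≈ 13574.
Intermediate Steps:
H(z, U) = 16/5 (H(z, U) = 3 + 1/(23 - 18) = 3 + 1/5 = 16/5)
(-286 + H(-21, (10 + X)/(-1 + 9)))*(-48) = (-286 + 16/5)*(-48) = -1414/5*(-48) = 67872/5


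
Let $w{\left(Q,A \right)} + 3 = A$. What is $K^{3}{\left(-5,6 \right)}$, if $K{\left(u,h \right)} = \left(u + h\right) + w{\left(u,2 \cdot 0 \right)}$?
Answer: $-8$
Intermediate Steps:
$w{\left(Q,A \right)} = -3 + A$
$K{\left(u,h \right)} = -3 + h + u$ ($K{\left(u,h \right)} = \left(u + h\right) + \left(-3 + 2 \cdot 0\right) = \left(h + u\right) + \left(-3 + 0\right) = \left(h + u\right) - 3 = -3 + h + u$)
$K^{3}{\left(-5,6 \right)} = \left(-3 + 6 - 5\right)^{3} = \left(-2\right)^{3} = -8$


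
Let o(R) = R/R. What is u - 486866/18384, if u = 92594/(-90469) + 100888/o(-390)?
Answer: 83874683386499/831591048 ≈ 1.0086e+5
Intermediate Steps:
o(R) = 1
u = 9127143878/90469 (u = 92594/(-90469) + 100888/1 = 92594*(-1/90469) + 100888*1 = -92594/90469 + 100888 = 9127143878/90469 ≈ 1.0089e+5)
u - 486866/18384 = 9127143878/90469 - 486866/18384 = 9127143878/90469 - 486866*1/18384 = 9127143878/90469 - 243433/9192 = 83874683386499/831591048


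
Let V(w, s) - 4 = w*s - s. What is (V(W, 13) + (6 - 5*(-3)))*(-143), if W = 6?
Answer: -12870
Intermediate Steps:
V(w, s) = 4 - s + s*w (V(w, s) = 4 + (w*s - s) = 4 + (s*w - s) = 4 + (-s + s*w) = 4 - s + s*w)
(V(W, 13) + (6 - 5*(-3)))*(-143) = ((4 - 1*13 + 13*6) + (6 - 5*(-3)))*(-143) = ((4 - 13 + 78) + (6 + 15))*(-143) = (69 + 21)*(-143) = 90*(-143) = -12870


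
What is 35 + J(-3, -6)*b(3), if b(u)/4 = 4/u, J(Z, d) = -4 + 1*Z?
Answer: -7/3 ≈ -2.3333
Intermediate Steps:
J(Z, d) = -4 + Z
b(u) = 16/u (b(u) = 4*(4/u) = 16/u)
35 + J(-3, -6)*b(3) = 35 + (-4 - 3)*(16/3) = 35 - 112/3 = -7/3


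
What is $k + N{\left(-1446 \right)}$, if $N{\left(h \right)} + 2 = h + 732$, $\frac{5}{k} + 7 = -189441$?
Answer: $- \frac{135644773}{189448} \approx -716.0$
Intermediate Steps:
$k = - \frac{5}{189448}$ ($k = \frac{5}{-7 - 189441} = \frac{5}{-189448} = 5 \left(- \frac{1}{189448}\right) = - \frac{5}{189448} \approx -2.6392 \cdot 10^{-5}$)
$N{\left(h \right)} = 730 + h$ ($N{\left(h \right)} = -2 + \left(h + 732\right) = -2 + \left(732 + h\right) = 730 + h$)
$k + N{\left(-1446 \right)} = - \frac{5}{189448} + \left(730 - 1446\right) = - \frac{5}{189448} - 716 = - \frac{135644773}{189448}$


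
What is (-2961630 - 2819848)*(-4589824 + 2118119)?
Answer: 14290108079990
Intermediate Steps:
(-2961630 - 2819848)*(-4589824 + 2118119) = -5781478*(-2471705) = 14290108079990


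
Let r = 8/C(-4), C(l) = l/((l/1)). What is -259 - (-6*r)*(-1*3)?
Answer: -403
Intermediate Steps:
C(l) = 1 (C(l) = l/((l*1)) = l/l = 1)
r = 8 (r = 8/1 = 8*1 = 8)
-259 - (-6*r)*(-1*3) = -259 - (-6*8)*(-1*3) = -259 - (-48)*(-3) = -259 - 1*144 = -259 - 144 = -403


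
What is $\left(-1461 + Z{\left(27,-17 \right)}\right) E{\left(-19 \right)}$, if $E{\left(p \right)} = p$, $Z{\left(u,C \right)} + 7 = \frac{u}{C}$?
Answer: $\frac{474677}{17} \approx 27922.0$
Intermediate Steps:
$Z{\left(u,C \right)} = -7 + \frac{u}{C}$
$\left(-1461 + Z{\left(27,-17 \right)}\right) E{\left(-19 \right)} = \left(-1461 - \left(7 - \frac{27}{-17}\right)\right) \left(-19\right) = \left(-1461 + \left(-7 + 27 \left(- \frac{1}{17}\right)\right)\right) \left(-19\right) = \left(-1461 - \frac{146}{17}\right) \left(-19\right) = \left(- \frac{24983}{17}\right) \left(-19\right) = \frac{474677}{17}$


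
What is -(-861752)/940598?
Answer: 430876/470299 ≈ 0.91617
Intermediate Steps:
-(-861752)/940598 = -1*(-430876/470299) = 430876/470299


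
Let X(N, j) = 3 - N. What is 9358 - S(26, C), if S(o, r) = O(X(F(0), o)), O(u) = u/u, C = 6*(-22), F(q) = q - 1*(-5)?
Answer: 9357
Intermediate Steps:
F(q) = 5 + q (F(q) = q + 5 = 5 + q)
C = -132
O(u) = 1
S(o, r) = 1
9358 - S(26, C) = 9358 - 1*1 = 9358 - 1 = 9357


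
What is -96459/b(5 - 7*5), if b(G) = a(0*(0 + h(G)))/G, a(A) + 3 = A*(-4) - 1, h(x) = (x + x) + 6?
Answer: -1446885/2 ≈ -7.2344e+5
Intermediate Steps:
h(x) = 6 + 2*x (h(x) = 2*x + 6 = 6 + 2*x)
a(A) = -4 - 4*A (a(A) = -3 + (A*(-4) - 1) = -3 + (-4*A - 1) = -3 + (-1 - 4*A) = -4 - 4*A)
b(G) = -4/G (b(G) = (-4 - 0*(0 + (6 + 2*G)))/G = (-4 - 0*(6 + 2*G))/G = (-4 - 4*0)/G = (-4 + 0)/G = -4/G)
-96459/b(5 - 7*5) = -96459/((-4/(5 - 7*5))) = -96459/((-4/(5 - 35))) = -96459/((-4/(-30))) = -96459/((-4*(-1/30))) = -96459/2/15 = -96459*15/2 = -1446885/2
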